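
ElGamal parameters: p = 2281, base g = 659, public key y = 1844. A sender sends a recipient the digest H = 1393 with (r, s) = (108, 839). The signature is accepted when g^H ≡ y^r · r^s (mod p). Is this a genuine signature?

genuine

Left side g^H mod p:
659^1393 mod 2281 = 1420
Right side y^r · r^s mod p:
1844^108 mod 2281 = 1270
108^839 mod 2281 = 55
1270·55 = 69850 ≡ 1420 (mod 2281)
1420 ≡ 1420 (mod 2281), so the signature is genuine.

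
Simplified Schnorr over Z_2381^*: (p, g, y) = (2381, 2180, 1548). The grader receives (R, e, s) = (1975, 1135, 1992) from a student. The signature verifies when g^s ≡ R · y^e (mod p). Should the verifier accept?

reject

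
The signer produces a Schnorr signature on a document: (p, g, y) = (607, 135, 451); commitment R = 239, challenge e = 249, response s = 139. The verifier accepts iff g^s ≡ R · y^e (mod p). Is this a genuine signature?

g^s mod p:
135^2 = 18225 ≡ 15
135^4 ≡ 15^2 = 225
135^8 ≡ 225^2 = 50625 ≡ 244
135^16 ≡ 244^2 = 59536 ≡ 50
135^32 ≡ 50^2 = 2500 ≡ 72
135^64 ≡ 72^2 = 5184 ≡ 328
135^128 ≡ 328^2 = 107584 ≡ 145
139 = 128 + 8 + 2 + 1, so 135^139 ≡ 145·244·15·135 ≡ 290 (mod 607)
R · y^e mod p:
451^2 = 203401 ≡ 56
451^4 ≡ 56^2 = 3136 ≡ 101
451^8 ≡ 101^2 = 10201 ≡ 489
451^16 ≡ 489^2 = 239121 ≡ 570
451^32 ≡ 570^2 = 324900 ≡ 155
451^64 ≡ 155^2 = 24025 ≡ 352
451^128 ≡ 352^2 = 123904 ≡ 76
249 = 128 + 64 + 32 + 16 + 8 + 1, so 451^249 ≡ 76·352·155·570·489·451 ≡ 64 (mod 607)
239·64 = 15296 ≡ 121 (mod 607)
290 ≠ 121; the check fails.

forged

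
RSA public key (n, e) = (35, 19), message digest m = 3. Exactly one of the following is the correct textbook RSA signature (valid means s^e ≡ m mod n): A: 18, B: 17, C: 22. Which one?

Candidate A: Squares mod 35: 18^1≡18, 18^2≡9, 18^4≡11, 18^8≡16, 18^16≡11; 19 = 16 + 2 + 1, so 18^19 ≡ 11·9·18 ≡ 32 (mod 35)
Candidate B: Squares mod 35: 17^1≡17, 17^2≡9, 17^4≡11, 17^8≡16, 17^16≡11; 19 = 16 + 2 + 1, so 17^19 ≡ 11·9·17 ≡ 3 (mod 35)
  → matches m = 3
Candidate C: Squares mod 35: 22^1≡22, 22^2≡29, 22^4≡1, 22^8≡1, 22^16≡1; 19 = 16 + 2 + 1, so 22^19 ≡ 1·29·22 ≡ 8 (mod 35)

B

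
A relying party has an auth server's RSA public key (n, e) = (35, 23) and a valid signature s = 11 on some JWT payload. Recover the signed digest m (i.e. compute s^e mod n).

s^2 ≡ 11^2 = 121 ≡ 16
s^4 ≡ 16^2 = 256 ≡ 11
s^8 ≡ 11^2 = 121 ≡ 16
s^16 ≡ 16^2 = 256 ≡ 11
23 = 16 + 4 + 2 + 1, so s^23 ≡ 11·11·16·11 ≡ 16 (mod 35)

16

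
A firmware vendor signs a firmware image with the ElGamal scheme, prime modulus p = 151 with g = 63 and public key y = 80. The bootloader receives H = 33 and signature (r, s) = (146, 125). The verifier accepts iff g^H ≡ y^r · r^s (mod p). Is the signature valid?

valid

Left side g^H mod p:
63^2 = 3969 ≡ 43
63^4 ≡ 43^2 = 1849 ≡ 37
63^8 ≡ 37^2 = 1369 ≡ 10
63^16 ≡ 10^2 = 100
63^32 ≡ 100^2 = 10000 ≡ 34
33 = 32 + 1, so 63^33 ≡ 34·63 ≡ 28 (mod 151)
Right side y^r · r^s mod p:
80^2 = 6400 ≡ 58
80^4 ≡ 58^2 = 3364 ≡ 42
80^8 ≡ 42^2 = 1764 ≡ 103
80^16 ≡ 103^2 = 10609 ≡ 39
80^32 ≡ 39^2 = 1521 ≡ 11
80^64 ≡ 11^2 = 121
80^128 ≡ 121^2 = 14641 ≡ 145
146 = 128 + 16 + 2, so 80^146 ≡ 145·39·58 ≡ 18 (mod 151)
146^2 = 21316 ≡ 25
146^4 ≡ 25^2 = 625 ≡ 21
146^8 ≡ 21^2 = 441 ≡ 139
146^16 ≡ 139^2 = 19321 ≡ 144
146^32 ≡ 144^2 = 20736 ≡ 49
146^64 ≡ 49^2 = 2401 ≡ 136
125 = 64 + 32 + 16 + 8 + 4 + 1, so 146^125 ≡ 136·49·144·139·21·146 ≡ 119 (mod 151)
18·119 = 2142 ≡ 28 (mod 151)
28 ≡ 28 (mod 151), so the signature is genuine.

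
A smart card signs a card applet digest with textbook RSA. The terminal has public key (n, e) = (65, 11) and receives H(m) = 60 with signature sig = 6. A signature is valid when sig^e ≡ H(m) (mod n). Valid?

no

sig^11 mod 65 = 11
sig^11 mod 65 = 11, but H(m) = 60.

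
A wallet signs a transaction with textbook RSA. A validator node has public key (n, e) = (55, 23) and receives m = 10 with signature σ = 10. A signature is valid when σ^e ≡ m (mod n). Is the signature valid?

valid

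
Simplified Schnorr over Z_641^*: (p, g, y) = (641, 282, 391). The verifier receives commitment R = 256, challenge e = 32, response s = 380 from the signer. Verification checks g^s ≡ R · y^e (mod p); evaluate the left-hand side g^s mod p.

256

282^2 = 79524 ≡ 40
282^4 ≡ 40^2 = 1600 ≡ 318
282^8 ≡ 318^2 = 101124 ≡ 487
282^16 ≡ 487^2 = 237169 ≡ 640
282^32 ≡ 640^2 = 409600 ≡ 1
282^64 ≡ 1^2 = 1
282^128 ≡ 1^2 = 1
282^256 ≡ 1^2 = 1
380 = 256 + 64 + 32 + 16 + 8 + 4, so 282^380 ≡ 1·1·1·640·487·318 ≡ 256 (mod 641)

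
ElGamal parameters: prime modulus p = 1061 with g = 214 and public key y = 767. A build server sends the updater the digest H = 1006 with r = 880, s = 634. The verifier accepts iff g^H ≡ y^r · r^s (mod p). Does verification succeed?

Left side g^H mod p:
214^1006 mod 1061 = 471
Right side y^r · r^s mod p:
767^880 mod 1061 = 331
880^634 mod 1061 = 253
331·253 = 83743 ≡ 985 (mod 1061)
471 ≠ 985, so verification fails.

fails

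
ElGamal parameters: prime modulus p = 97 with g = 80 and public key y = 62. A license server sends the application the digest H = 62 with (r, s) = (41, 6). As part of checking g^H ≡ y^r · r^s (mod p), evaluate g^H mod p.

31

Squares mod 97: 80^1≡80, 80^2≡95, 80^4≡4, 80^8≡16, 80^16≡62, 80^32≡61
62 = 32 + 16 + 8 + 4 + 2, so 80^62 ≡ 61·62·16·4·95 ≡ 31 (mod 97)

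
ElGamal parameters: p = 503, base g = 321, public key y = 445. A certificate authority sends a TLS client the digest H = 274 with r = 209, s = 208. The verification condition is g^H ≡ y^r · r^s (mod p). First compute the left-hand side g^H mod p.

321^2 = 103041 ≡ 429
321^4 ≡ 429^2 = 184041 ≡ 446
321^8 ≡ 446^2 = 198916 ≡ 231
321^16 ≡ 231^2 = 53361 ≡ 43
321^32 ≡ 43^2 = 1849 ≡ 340
321^64 ≡ 340^2 = 115600 ≡ 413
321^128 ≡ 413^2 = 170569 ≡ 52
321^256 ≡ 52^2 = 2704 ≡ 189
274 = 256 + 16 + 2, so 321^274 ≡ 189·43·429 ≡ 190 (mod 503)

190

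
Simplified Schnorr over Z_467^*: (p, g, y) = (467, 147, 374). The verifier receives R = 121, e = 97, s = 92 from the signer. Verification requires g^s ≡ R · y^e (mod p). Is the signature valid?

valid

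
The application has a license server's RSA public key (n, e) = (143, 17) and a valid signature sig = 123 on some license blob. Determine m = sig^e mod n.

106

Squares mod 143: sig^1≡123, sig^2≡114, sig^4≡126, sig^8≡3, sig^16≡9
17 = 16 + 1, so sig^17 ≡ 9·123 ≡ 106 (mod 143)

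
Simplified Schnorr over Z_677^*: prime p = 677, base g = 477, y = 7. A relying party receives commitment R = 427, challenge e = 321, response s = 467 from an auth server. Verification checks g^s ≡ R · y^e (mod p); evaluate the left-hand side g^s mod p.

434

477^2 = 227529 ≡ 57
477^4 ≡ 57^2 = 3249 ≡ 541
477^8 ≡ 541^2 = 292681 ≡ 217
477^16 ≡ 217^2 = 47089 ≡ 376
477^32 ≡ 376^2 = 141376 ≡ 560
477^64 ≡ 560^2 = 313600 ≡ 149
477^128 ≡ 149^2 = 22201 ≡ 537
477^256 ≡ 537^2 = 288369 ≡ 644
467 = 256 + 128 + 64 + 16 + 2 + 1, so 477^467 ≡ 644·537·149·376·57·477 ≡ 434 (mod 677)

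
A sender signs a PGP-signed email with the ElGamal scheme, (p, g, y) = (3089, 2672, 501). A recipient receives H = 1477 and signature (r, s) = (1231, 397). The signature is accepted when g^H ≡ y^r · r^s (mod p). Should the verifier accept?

reject

Left side g^H mod p:
2672^2 = 7139584 ≡ 905
2672^4 ≡ 905^2 = 819025 ≡ 440
2672^8 ≡ 440^2 = 193600 ≡ 2082
2672^16 ≡ 2082^2 = 4334724 ≡ 857
2672^32 ≡ 857^2 = 734449 ≡ 2356
2672^64 ≡ 2356^2 = 5550736 ≡ 2892
2672^128 ≡ 2892^2 = 8363664 ≡ 1741
2672^256 ≡ 1741^2 = 3031081 ≡ 772
2672^512 ≡ 772^2 = 595984 ≡ 2896
2672^1024 ≡ 2896^2 = 8386816 ≡ 181
1477 = 1024 + 256 + 128 + 64 + 4 + 1, so 2672^1477 ≡ 181·772·1741·2892·440·2672 ≡ 540 (mod 3089)
Right side y^r · r^s mod p:
501^2 = 251001 ≡ 792
501^4 ≡ 792^2 = 627264 ≡ 197
501^8 ≡ 197^2 = 38809 ≡ 1741
501^16 ≡ 1741^2 = 3031081 ≡ 772
501^32 ≡ 772^2 = 595984 ≡ 2896
501^64 ≡ 2896^2 = 8386816 ≡ 181
501^128 ≡ 181^2 = 32761 ≡ 1871
501^256 ≡ 1871^2 = 3500641 ≡ 804
501^512 ≡ 804^2 = 646416 ≡ 815
501^1024 ≡ 815^2 = 664225 ≡ 90
1231 = 1024 + 128 + 64 + 8 + 4 + 2 + 1, so 501^1231 ≡ 90·1871·181·1741·197·792·501 ≡ 2539 (mod 3089)
1231^2 = 1515361 ≡ 1751
1231^4 ≡ 1751^2 = 3066001 ≡ 1713
1231^8 ≡ 1713^2 = 2934369 ≡ 2908
1231^16 ≡ 2908^2 = 8456464 ≡ 1871
1231^32 ≡ 1871^2 = 3500641 ≡ 804
1231^64 ≡ 804^2 = 646416 ≡ 815
1231^128 ≡ 815^2 = 664225 ≡ 90
1231^256 ≡ 90^2 = 8100 ≡ 1922
397 = 256 + 128 + 8 + 4 + 1, so 1231^397 ≡ 1922·90·2908·1713·1231 ≡ 2879 (mod 3089)
2539·2879 = 7309781 ≡ 1207 (mod 3089)
540 ≠ 1207, so verification fails.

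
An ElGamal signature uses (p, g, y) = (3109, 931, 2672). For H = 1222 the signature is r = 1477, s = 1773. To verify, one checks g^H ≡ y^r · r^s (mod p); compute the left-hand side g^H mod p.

Squares mod 3109: 931^1≡931, 931^2≡2459, 931^4≡2785, 931^8≡2379, 931^16≡1261, 931^32≡1422, 931^64≡1234, 931^128≡2455, 931^256≡1783, 931^512≡1691, 931^1024≡2310
1222 = 1024 + 128 + 64 + 4 + 2, so 931^1222 ≡ 2310·2455·1234·2785·2459 ≡ 1581 (mod 3109)

1581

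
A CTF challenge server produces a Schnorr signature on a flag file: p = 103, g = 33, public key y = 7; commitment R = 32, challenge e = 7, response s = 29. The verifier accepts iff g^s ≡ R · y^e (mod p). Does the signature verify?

verifies

g^s mod p:
33^2 = 1089 ≡ 59
33^4 ≡ 59^2 = 3481 ≡ 82
33^8 ≡ 82^2 = 6724 ≡ 29
33^16 ≡ 29^2 = 841 ≡ 17
29 = 16 + 8 + 4 + 1, so 33^29 ≡ 17·29·82·33 ≡ 2 (mod 103)
R · y^e mod p:
7^2 = 49
7^4 ≡ 49^2 = 2401 ≡ 32
7 = 4 + 2 + 1, so 7^7 ≡ 32·49·7 ≡ 58 (mod 103)
32·58 = 1856 ≡ 2 (mod 103)
2 ≡ 2 (mod 103); signature holds.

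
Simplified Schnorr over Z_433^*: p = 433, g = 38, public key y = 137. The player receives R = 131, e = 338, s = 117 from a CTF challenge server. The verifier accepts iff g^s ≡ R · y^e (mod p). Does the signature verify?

g^s mod p:
Squares mod 433: 38^1≡38, 38^2≡145, 38^4≡241, 38^8≡59, 38^16≡17, 38^32≡289, 38^64≡385
117 = 64 + 32 + 16 + 4 + 1, so 38^117 ≡ 385·289·17·241·38 ≡ 73 (mod 433)
R · y^e mod p:
Squares mod 433: 137^1≡137, 137^2≡150, 137^4≡417, 137^8≡256, 137^16≡153, 137^32≡27, 137^64≡296, 137^128≡150, 137^256≡417
338 = 256 + 64 + 16 + 2, so 137^338 ≡ 417·296·153·150 ≡ 27 (mod 433)
131·27 = 3537 ≡ 73 (mod 433)
73 ≡ 73 (mod 433); signature holds.

verifies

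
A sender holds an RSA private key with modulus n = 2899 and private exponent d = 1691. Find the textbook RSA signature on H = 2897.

H^2 ≡ 2897^2 = 8392609 ≡ 4
H^4 ≡ 4^2 = 16
H^8 ≡ 16^2 = 256
H^16 ≡ 256^2 = 65536 ≡ 1758
H^32 ≡ 1758^2 = 3090564 ≡ 230
H^64 ≡ 230^2 = 52900 ≡ 718
H^128 ≡ 718^2 = 515524 ≡ 2401
H^256 ≡ 2401^2 = 5764801 ≡ 1589
H^512 ≡ 1589^2 = 2524921 ≡ 2791
H^1024 ≡ 2791^2 = 7789681 ≡ 68
1691 = 1024 + 512 + 128 + 16 + 8 + 2 + 1, so H^1691 ≡ 68·2791·2401·1758·256·4·2897 ≡ 1202 (mod 2899)

1202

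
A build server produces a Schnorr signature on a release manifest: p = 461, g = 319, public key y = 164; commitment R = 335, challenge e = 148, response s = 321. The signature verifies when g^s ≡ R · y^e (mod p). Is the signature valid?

g^s mod p:
319^321 mod 461 = 350
R · y^e mod p:
164^148 mod 461 = 350
335·350 = 117250 ≡ 156 (mod 461)
350 ≠ 156; the check fails.

invalid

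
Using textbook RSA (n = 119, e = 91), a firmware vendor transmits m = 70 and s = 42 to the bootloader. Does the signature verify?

Squares mod 119: s^1≡42, s^2≡98, s^4≡84, s^8≡35, s^16≡35, s^32≡35, s^64≡35
91 = 64 + 16 + 8 + 2 + 1, so s^91 ≡ 35·35·35·98·42 ≡ 70 (mod 119)
70 = m, so the signature checks out.

verifies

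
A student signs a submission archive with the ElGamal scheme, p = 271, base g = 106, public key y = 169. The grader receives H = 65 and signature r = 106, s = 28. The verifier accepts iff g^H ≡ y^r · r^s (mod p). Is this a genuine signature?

forged

Left side g^H mod p:
106^2 = 11236 ≡ 125
106^4 ≡ 125^2 = 15625 ≡ 178
106^8 ≡ 178^2 = 31684 ≡ 248
106^16 ≡ 248^2 = 61504 ≡ 258
106^32 ≡ 258^2 = 66564 ≡ 169
106^64 ≡ 169^2 = 28561 ≡ 106
65 = 64 + 1, so 106^65 ≡ 106·106 ≡ 125 (mod 271)
Right side y^r · r^s mod p:
169^2 = 28561 ≡ 106
169^4 ≡ 106^2 = 11236 ≡ 125
169^8 ≡ 125^2 = 15625 ≡ 178
169^16 ≡ 178^2 = 31684 ≡ 248
169^32 ≡ 248^2 = 61504 ≡ 258
169^64 ≡ 258^2 = 66564 ≡ 169
106 = 64 + 32 + 8 + 2, so 169^106 ≡ 169·258·178·106 ≡ 248 (mod 271)
106^2 = 11236 ≡ 125
106^4 ≡ 125^2 = 15625 ≡ 178
106^8 ≡ 178^2 = 31684 ≡ 248
106^16 ≡ 248^2 = 61504 ≡ 258
28 = 16 + 8 + 4, so 106^28 ≡ 258·248·178 ≡ 106 (mod 271)
248·106 = 26288 ≡ 1 (mod 271)
125 ≠ 1, so verification fails.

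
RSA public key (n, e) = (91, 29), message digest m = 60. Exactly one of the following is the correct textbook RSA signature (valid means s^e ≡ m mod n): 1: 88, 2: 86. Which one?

2

Candidate 1: 88^2 = 7744 ≡ 9; 88^4 ≡ 9^2 = 81; 88^8 ≡ 81^2 = 6561 ≡ 9; 88^16 ≡ 9^2 = 81; 29 = 16 + 8 + 4 + 1, so 88^29 ≡ 81·9·81·88 ≡ 30 (mod 91)
Candidate 2: 86^2 = 7396 ≡ 25; 86^4 ≡ 25^2 = 625 ≡ 79; 86^8 ≡ 79^2 = 6241 ≡ 53; 86^16 ≡ 53^2 = 2809 ≡ 79; 29 = 16 + 8 + 4 + 1, so 86^29 ≡ 79·53·79·86 ≡ 60 (mod 91)
  → matches m = 60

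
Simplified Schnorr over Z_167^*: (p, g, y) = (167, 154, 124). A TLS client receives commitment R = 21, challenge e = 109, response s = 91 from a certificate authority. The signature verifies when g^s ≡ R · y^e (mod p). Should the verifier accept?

reject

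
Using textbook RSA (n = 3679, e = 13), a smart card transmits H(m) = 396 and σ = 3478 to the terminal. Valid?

Squares mod 3679: σ^1≡3478, σ^2≡3611, σ^4≡945, σ^8≡2707
13 = 8 + 4 + 1, so σ^13 ≡ 2707·945·3478 ≡ 3283 (mod 3679)
σ^13 mod 3679 = 3283, but H(m) = 396.

no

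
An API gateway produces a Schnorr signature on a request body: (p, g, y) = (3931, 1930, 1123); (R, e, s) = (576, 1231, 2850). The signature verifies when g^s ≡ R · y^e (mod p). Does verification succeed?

passes

g^s mod p:
1930^2 = 3724900 ≡ 2243
1930^4 ≡ 2243^2 = 5031049 ≡ 3300
1930^8 ≡ 3300^2 = 10890000 ≡ 1130
1930^16 ≡ 1130^2 = 1276900 ≡ 3256
1930^32 ≡ 3256^2 = 10601536 ≡ 3560
1930^64 ≡ 3560^2 = 12673600 ≡ 56
1930^128 ≡ 56^2 = 3136
1930^256 ≡ 3136^2 = 9834496 ≡ 3065
1930^512 ≡ 3065^2 = 9394225 ≡ 3066
1930^1024 ≡ 3066^2 = 9400356 ≡ 1335
1930^2048 ≡ 1335^2 = 1782225 ≡ 1482
2850 = 2048 + 512 + 256 + 32 + 2, so 1930^2850 ≡ 1482·3066·3065·3560·2243 ≡ 1843 (mod 3931)
R · y^e mod p:
1123^2 = 1261129 ≡ 3209
1123^4 ≡ 3209^2 = 10297681 ≡ 2392
1123^8 ≡ 2392^2 = 5721664 ≡ 2059
1123^16 ≡ 2059^2 = 4239481 ≡ 1863
1123^32 ≡ 1863^2 = 3470769 ≡ 3627
1123^64 ≡ 3627^2 = 13155129 ≡ 2003
1123^128 ≡ 2003^2 = 4012009 ≡ 2389
1123^256 ≡ 2389^2 = 5707321 ≡ 3440
1123^512 ≡ 3440^2 = 11833600 ≡ 1290
1123^1024 ≡ 1290^2 = 1664100 ≡ 1287
1231 = 1024 + 128 + 64 + 8 + 4 + 2 + 1, so 1123^1231 ≡ 1287·2389·2003·2059·2392·3209·1123 ≡ 3436 (mod 3931)
576·3436 = 1979136 ≡ 1843 (mod 3931)
1843 ≡ 1843 (mod 3931); signature holds.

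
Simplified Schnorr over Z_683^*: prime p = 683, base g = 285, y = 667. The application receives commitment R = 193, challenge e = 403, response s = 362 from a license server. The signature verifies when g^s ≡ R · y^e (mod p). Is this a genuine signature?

genuine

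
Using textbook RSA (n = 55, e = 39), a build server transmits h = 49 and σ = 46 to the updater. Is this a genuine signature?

forged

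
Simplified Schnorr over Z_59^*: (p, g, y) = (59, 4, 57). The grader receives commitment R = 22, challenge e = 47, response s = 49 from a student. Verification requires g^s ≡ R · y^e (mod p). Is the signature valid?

invalid

g^s mod p:
Squares mod 59: 4^1≡4, 4^2≡16, 4^4≡20, 4^8≡46, 4^16≡51, 4^32≡5
49 = 32 + 16 + 1, so 4^49 ≡ 5·51·4 ≡ 17 (mod 59)
R · y^e mod p:
Squares mod 59: 57^1≡57, 57^2≡4, 57^4≡16, 57^8≡20, 57^16≡46, 57^32≡51
47 = 32 + 8 + 4 + 2 + 1, so 57^47 ≡ 51·20·16·4·57 ≡ 7 (mod 59)
22·7 = 154 ≡ 36 (mod 59)
17 ≠ 36; the check fails.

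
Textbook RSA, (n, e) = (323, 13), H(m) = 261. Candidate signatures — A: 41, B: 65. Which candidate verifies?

A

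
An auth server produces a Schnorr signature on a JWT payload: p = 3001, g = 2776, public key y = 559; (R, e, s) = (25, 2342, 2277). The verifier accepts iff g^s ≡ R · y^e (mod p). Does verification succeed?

passes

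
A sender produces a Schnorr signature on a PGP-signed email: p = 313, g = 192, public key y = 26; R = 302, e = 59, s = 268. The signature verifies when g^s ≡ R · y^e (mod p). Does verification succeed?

passes

g^s mod p:
192^2 = 36864 ≡ 243
192^4 ≡ 243^2 = 59049 ≡ 205
192^8 ≡ 205^2 = 42025 ≡ 83
192^16 ≡ 83^2 = 6889 ≡ 3
192^32 ≡ 3^2 = 9
192^64 ≡ 9^2 = 81
192^128 ≡ 81^2 = 6561 ≡ 301
192^256 ≡ 301^2 = 90601 ≡ 144
268 = 256 + 8 + 4, so 192^268 ≡ 144·83·205 ≡ 309 (mod 313)
R · y^e mod p:
26^2 = 676 ≡ 50
26^4 ≡ 50^2 = 2500 ≡ 309
26^8 ≡ 309^2 = 95481 ≡ 16
26^16 ≡ 16^2 = 256
26^32 ≡ 256^2 = 65536 ≡ 119
59 = 32 + 16 + 8 + 2 + 1, so 26^59 ≡ 119·256·16·50·26 ≡ 228 (mod 313)
302·228 = 68856 ≡ 309 (mod 313)
309 ≡ 309 (mod 313); signature holds.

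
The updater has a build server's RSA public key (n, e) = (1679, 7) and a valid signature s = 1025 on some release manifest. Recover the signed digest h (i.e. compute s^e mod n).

216

s^2 ≡ 1025^2 = 1050625 ≡ 1250
s^4 ≡ 1250^2 = 1562500 ≡ 1030
7 = 4 + 2 + 1, so s^7 ≡ 1030·1250·1025 ≡ 216 (mod 1679)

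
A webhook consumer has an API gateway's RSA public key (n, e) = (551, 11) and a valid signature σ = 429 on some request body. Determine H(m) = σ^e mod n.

Squares mod 551: σ^1≡429, σ^2≡7, σ^4≡49, σ^8≡197
11 = 8 + 2 + 1, so σ^11 ≡ 197·7·429 ≡ 368 (mod 551)

368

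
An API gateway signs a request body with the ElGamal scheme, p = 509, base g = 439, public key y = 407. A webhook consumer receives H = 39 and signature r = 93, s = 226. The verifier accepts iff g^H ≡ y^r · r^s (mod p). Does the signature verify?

does not verify

Left side g^H mod p:
439^2 = 192721 ≡ 319
439^4 ≡ 319^2 = 101761 ≡ 470
439^8 ≡ 470^2 = 220900 ≡ 503
439^16 ≡ 503^2 = 253009 ≡ 36
439^32 ≡ 36^2 = 1296 ≡ 278
39 = 32 + 4 + 2 + 1, so 439^39 ≡ 278·470·319·439 ≡ 82 (mod 509)
Right side y^r · r^s mod p:
407^2 = 165649 ≡ 224
407^4 ≡ 224^2 = 50176 ≡ 294
407^8 ≡ 294^2 = 86436 ≡ 415
407^16 ≡ 415^2 = 172225 ≡ 183
407^32 ≡ 183^2 = 33489 ≡ 404
407^64 ≡ 404^2 = 163216 ≡ 336
93 = 64 + 16 + 8 + 4 + 1, so 407^93 ≡ 336·183·415·294·407 ≡ 24 (mod 509)
93^2 = 8649 ≡ 505
93^4 ≡ 505^2 = 255025 ≡ 16
93^8 ≡ 16^2 = 256
93^16 ≡ 256^2 = 65536 ≡ 384
93^32 ≡ 384^2 = 147456 ≡ 355
93^64 ≡ 355^2 = 126025 ≡ 302
93^128 ≡ 302^2 = 91204 ≡ 93
226 = 128 + 64 + 32 + 2, so 93^226 ≡ 93·302·355·505 ≡ 66 (mod 509)
24·66 = 1584 ≡ 57 (mod 509)
82 ≠ 57, so verification fails.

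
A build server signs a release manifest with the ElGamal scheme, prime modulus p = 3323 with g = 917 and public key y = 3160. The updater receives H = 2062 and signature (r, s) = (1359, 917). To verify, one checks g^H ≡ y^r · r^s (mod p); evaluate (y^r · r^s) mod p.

Squares mod 3323: 3160^1≡3160, 3160^2≡3308, 3160^4≡225, 3160^8≡780, 3160^16≡291, 3160^32≡1606, 3160^64≡588, 3160^128≡152, 3160^256≡3166, 3160^512≡1388, 3160^1024≡2527
1359 = 1024 + 256 + 64 + 8 + 4 + 2 + 1, so 3160^1359 ≡ 2527·3166·588·780·225·3308·3160 ≡ 2092 (mod 3323)
Squares mod 3323: 1359^1≡1359, 1359^2≡2616, 1359^4≡1399, 1359^8≡3277, 1359^16≡2116, 1359^32≡1375, 1359^64≡3161, 1359^128≡2983, 1359^256≡2618, 1359^512≡1898
917 = 512 + 256 + 128 + 16 + 4 + 1, so 1359^917 ≡ 1898·2618·2983·2116·1399·1359 ≡ 3096 (mod 3323)
y^r · r^s ≡ 2092·3096 = 6476832 ≡ 305 (mod 3323)

305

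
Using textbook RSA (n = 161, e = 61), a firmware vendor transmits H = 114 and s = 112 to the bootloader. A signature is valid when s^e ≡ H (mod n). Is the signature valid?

invalid

s^2 ≡ 112^2 = 12544 ≡ 147
s^4 ≡ 147^2 = 21609 ≡ 35
s^8 ≡ 35^2 = 1225 ≡ 98
s^16 ≡ 98^2 = 9604 ≡ 105
s^32 ≡ 105^2 = 11025 ≡ 77
61 = 32 + 16 + 8 + 4 + 1, so s^61 ≡ 77·105·98·35·112 ≡ 7 (mod 161)
7 ≠ 114, so verification fails.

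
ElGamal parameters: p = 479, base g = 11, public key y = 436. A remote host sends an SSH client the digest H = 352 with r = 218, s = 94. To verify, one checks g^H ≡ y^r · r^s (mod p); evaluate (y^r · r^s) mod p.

Squares mod 479: 436^1≡436, 436^2≡412, 436^4≡178, 436^8≡70, 436^16≡110, 436^32≡125, 436^64≡297, 436^128≡73
218 = 128 + 64 + 16 + 8 + 2, so 436^218 ≡ 73·297·110·70·412 ≡ 253 (mod 479)
Squares mod 479: 218^1≡218, 218^2≡103, 218^4≡71, 218^8≡251, 218^16≡252, 218^32≡276, 218^64≡15
94 = 64 + 16 + 8 + 4 + 2, so 218^94 ≡ 15·252·251·71·103 ≡ 96 (mod 479)
y^r · r^s ≡ 253·96 = 24288 ≡ 338 (mod 479)

338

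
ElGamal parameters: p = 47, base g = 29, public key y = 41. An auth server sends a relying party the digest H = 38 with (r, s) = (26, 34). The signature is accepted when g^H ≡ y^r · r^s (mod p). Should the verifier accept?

Left side g^H mod p:
29^2 = 841 ≡ 42
29^4 ≡ 42^2 = 1764 ≡ 25
29^8 ≡ 25^2 = 625 ≡ 14
29^16 ≡ 14^2 = 196 ≡ 8
29^32 ≡ 8^2 = 64 ≡ 17
38 = 32 + 4 + 2, so 29^38 ≡ 17·25·42 ≡ 37 (mod 47)
Right side y^r · r^s mod p:
41^2 = 1681 ≡ 36
41^4 ≡ 36^2 = 1296 ≡ 27
41^8 ≡ 27^2 = 729 ≡ 24
41^16 ≡ 24^2 = 576 ≡ 12
26 = 16 + 8 + 2, so 41^26 ≡ 12·24·36 ≡ 28 (mod 47)
26^2 = 676 ≡ 18
26^4 ≡ 18^2 = 324 ≡ 42
26^8 ≡ 42^2 = 1764 ≡ 25
26^16 ≡ 25^2 = 625 ≡ 14
26^32 ≡ 14^2 = 196 ≡ 8
34 = 32 + 2, so 26^34 ≡ 8·18 ≡ 3 (mod 47)
28·3 = 84 ≡ 37 (mod 47)
37 ≡ 37 (mod 47), so the signature is genuine.

accept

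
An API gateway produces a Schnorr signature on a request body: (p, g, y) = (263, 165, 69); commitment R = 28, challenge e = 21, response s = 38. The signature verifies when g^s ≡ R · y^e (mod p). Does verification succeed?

fails

g^s mod p:
165^2 = 27225 ≡ 136
165^4 ≡ 136^2 = 18496 ≡ 86
165^8 ≡ 86^2 = 7396 ≡ 32
165^16 ≡ 32^2 = 1024 ≡ 235
165^32 ≡ 235^2 = 55225 ≡ 258
38 = 32 + 4 + 2, so 165^38 ≡ 258·86·136 ≡ 169 (mod 263)
R · y^e mod p:
69^2 = 4761 ≡ 27
69^4 ≡ 27^2 = 729 ≡ 203
69^8 ≡ 203^2 = 41209 ≡ 181
69^16 ≡ 181^2 = 32761 ≡ 149
21 = 16 + 4 + 1, so 69^21 ≡ 149·203·69 ≡ 138 (mod 263)
28·138 = 3864 ≡ 182 (mod 263)
169 ≠ 182; the check fails.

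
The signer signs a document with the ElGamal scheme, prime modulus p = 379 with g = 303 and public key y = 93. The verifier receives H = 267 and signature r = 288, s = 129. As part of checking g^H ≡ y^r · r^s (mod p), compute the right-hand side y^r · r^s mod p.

293

Squares mod 379: 93^1≡93, 93^2≡311, 93^4≡76, 93^8≡91, 93^16≡322, 93^32≡217, 93^64≡93, 93^128≡311, 93^256≡76
288 = 256 + 32, so 93^288 ≡ 76·217 ≡ 195 (mod 379)
Squares mod 379: 288^1≡288, 288^2≡322, 288^4≡217, 288^8≡93, 288^16≡311, 288^32≡76, 288^64≡91, 288^128≡322
129 = 128 + 1, so 288^129 ≡ 322·288 ≡ 260 (mod 379)
y^r · r^s ≡ 195·260 = 50700 ≡ 293 (mod 379)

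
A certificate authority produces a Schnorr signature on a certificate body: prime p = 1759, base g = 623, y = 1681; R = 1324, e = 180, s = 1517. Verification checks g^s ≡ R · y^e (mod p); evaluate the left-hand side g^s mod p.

623^1517 mod 1759 = 1537

1537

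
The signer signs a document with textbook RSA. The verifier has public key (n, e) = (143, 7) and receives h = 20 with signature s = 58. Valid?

yes

s^2 ≡ 58^2 = 3364 ≡ 75
s^4 ≡ 75^2 = 5625 ≡ 48
7 = 4 + 2 + 1, so s^7 ≡ 48·75·58 ≡ 20 (mod 143)
Since 20 equals the digest 20, verification succeeds.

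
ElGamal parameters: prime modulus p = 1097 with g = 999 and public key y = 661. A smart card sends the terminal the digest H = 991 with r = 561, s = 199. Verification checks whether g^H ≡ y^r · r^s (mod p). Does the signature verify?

Left side g^H mod p:
999^991 mod 1097 = 1048
Right side y^r · r^s mod p:
661^561 mod 1097 = 875
561^199 mod 1097 = 272
875·272 = 238000 ≡ 1048 (mod 1097)
1048 ≡ 1048 (mod 1097), so the signature is genuine.

verifies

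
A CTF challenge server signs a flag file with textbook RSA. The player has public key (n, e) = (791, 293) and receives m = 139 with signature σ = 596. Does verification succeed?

fails

σ^2 ≡ 596^2 = 355216 ≡ 57
σ^4 ≡ 57^2 = 3249 ≡ 85
σ^8 ≡ 85^2 = 7225 ≡ 106
σ^16 ≡ 106^2 = 11236 ≡ 162
σ^32 ≡ 162^2 = 26244 ≡ 141
σ^64 ≡ 141^2 = 19881 ≡ 106
σ^128 ≡ 106^2 = 11236 ≡ 162
σ^256 ≡ 162^2 = 26244 ≡ 141
293 = 256 + 32 + 4 + 1, so σ^293 ≡ 141·141·85·596 ≡ 652 (mod 791)
652 ≠ 139, so verification fails.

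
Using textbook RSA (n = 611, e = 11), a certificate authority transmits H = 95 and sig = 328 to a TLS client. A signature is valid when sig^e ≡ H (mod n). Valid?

no

sig^2 ≡ 328^2 = 107584 ≡ 48
sig^4 ≡ 48^2 = 2304 ≡ 471
sig^8 ≡ 471^2 = 221841 ≡ 48
11 = 8 + 2 + 1, so sig^11 ≡ 48·48·328 ≡ 516 (mod 611)
516 ≠ 95, so verification fails.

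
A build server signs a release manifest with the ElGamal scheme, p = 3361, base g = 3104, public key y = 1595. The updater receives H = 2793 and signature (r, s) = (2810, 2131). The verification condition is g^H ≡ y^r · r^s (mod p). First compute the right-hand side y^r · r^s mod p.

2030

1595^2 = 2544025 ≡ 3109
1595^4 ≡ 3109^2 = 9665881 ≡ 3006
1595^8 ≡ 3006^2 = 9036036 ≡ 1668
1595^16 ≡ 1668^2 = 2782224 ≡ 2677
1595^32 ≡ 2677^2 = 7166329 ≡ 677
1595^64 ≡ 677^2 = 458329 ≡ 1233
1595^128 ≡ 1233^2 = 1520289 ≡ 1117
1595^256 ≡ 1117^2 = 1247689 ≡ 758
1595^512 ≡ 758^2 = 574564 ≡ 3194
1595^1024 ≡ 3194^2 = 10201636 ≡ 1001
1595^2048 ≡ 1001^2 = 1002001 ≡ 423
2810 = 2048 + 512 + 128 + 64 + 32 + 16 + 8 + 2, so 1595^2810 ≡ 423·3194·1117·1233·677·2677·1668·3109 ≡ 4 (mod 3361)
2810^2 = 7896100 ≡ 1111
2810^4 ≡ 1111^2 = 1234321 ≡ 834
2810^8 ≡ 834^2 = 695556 ≡ 3190
2810^16 ≡ 3190^2 = 10176100 ≡ 2353
2810^32 ≡ 2353^2 = 5536609 ≡ 1042
2810^64 ≡ 1042^2 = 1085764 ≡ 161
2810^128 ≡ 161^2 = 25921 ≡ 2394
2810^256 ≡ 2394^2 = 5731236 ≡ 731
2810^512 ≡ 731^2 = 534361 ≡ 3323
2810^1024 ≡ 3323^2 = 11042329 ≡ 1444
2810^2048 ≡ 1444^2 = 2085136 ≡ 1316
2131 = 2048 + 64 + 16 + 2 + 1, so 2810^2131 ≡ 1316·161·2353·1111·2810 ≡ 2188 (mod 3361)
y^r · r^s ≡ 4·2188 = 8752 ≡ 2030 (mod 3361)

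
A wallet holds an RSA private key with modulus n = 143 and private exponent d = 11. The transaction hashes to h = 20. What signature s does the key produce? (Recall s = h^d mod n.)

119

h^2 ≡ 20^2 = 400 ≡ 114
h^4 ≡ 114^2 = 12996 ≡ 126
h^8 ≡ 126^2 = 15876 ≡ 3
11 = 8 + 2 + 1, so h^11 ≡ 3·114·20 ≡ 119 (mod 143)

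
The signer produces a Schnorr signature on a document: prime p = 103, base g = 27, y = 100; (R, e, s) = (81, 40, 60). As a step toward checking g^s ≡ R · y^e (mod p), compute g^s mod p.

27^2 = 729 ≡ 8
27^4 ≡ 8^2 = 64
27^8 ≡ 64^2 = 4096 ≡ 79
27^16 ≡ 79^2 = 6241 ≡ 61
27^32 ≡ 61^2 = 3721 ≡ 13
60 = 32 + 16 + 8 + 4, so 27^60 ≡ 13·61·79·64 ≡ 30 (mod 103)

30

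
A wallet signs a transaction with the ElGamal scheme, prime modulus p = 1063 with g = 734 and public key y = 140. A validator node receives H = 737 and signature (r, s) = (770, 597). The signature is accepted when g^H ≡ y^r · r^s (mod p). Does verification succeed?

fails

Left side g^H mod p:
734^737 mod 1063 = 327
Right side y^r · r^s mod p:
140^770 mod 1063 = 504
770^597 mod 1063 = 889
504·889 = 448056 ≡ 533 (mod 1063)
327 ≠ 533, so verification fails.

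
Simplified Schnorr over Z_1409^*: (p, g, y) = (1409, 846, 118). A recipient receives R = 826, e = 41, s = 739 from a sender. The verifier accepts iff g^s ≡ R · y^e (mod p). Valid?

g^s mod p:
846^2 = 715716 ≡ 1353
846^4 ≡ 1353^2 = 1830609 ≡ 318
846^8 ≡ 318^2 = 101124 ≡ 1085
846^16 ≡ 1085^2 = 1177225 ≡ 710
846^32 ≡ 710^2 = 504100 ≡ 1087
846^64 ≡ 1087^2 = 1181569 ≡ 827
846^128 ≡ 827^2 = 683929 ≡ 564
846^256 ≡ 564^2 = 318096 ≡ 1071
846^512 ≡ 1071^2 = 1147041 ≡ 115
739 = 512 + 128 + 64 + 32 + 2 + 1, so 846^739 ≡ 115·564·827·1087·1353·846 ≡ 171 (mod 1409)
R · y^e mod p:
118^2 = 13924 ≡ 1243
118^4 ≡ 1243^2 = 1545049 ≡ 785
118^8 ≡ 785^2 = 616225 ≡ 492
118^16 ≡ 492^2 = 242064 ≡ 1125
118^32 ≡ 1125^2 = 1265625 ≡ 343
41 = 32 + 8 + 1, so 118^41 ≡ 343·492·118 ≡ 1220 (mod 1409)
826·1220 = 1007720 ≡ 285 (mod 1409)
171 ≠ 285; the check fails.

no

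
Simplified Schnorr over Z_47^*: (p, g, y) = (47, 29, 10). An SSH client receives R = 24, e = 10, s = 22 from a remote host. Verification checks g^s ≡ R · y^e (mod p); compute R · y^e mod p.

Squares mod 47: 10^1≡10, 10^2≡6, 10^4≡36, 10^8≡27
10 = 8 + 2, so 10^10 ≡ 27·6 ≡ 21 (mod 47)
R · y^e ≡ 24·21 = 504 ≡ 34 (mod 47)

34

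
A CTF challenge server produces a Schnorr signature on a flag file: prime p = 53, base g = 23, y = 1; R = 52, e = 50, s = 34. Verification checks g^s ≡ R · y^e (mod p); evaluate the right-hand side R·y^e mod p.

1^2 = 1
1^4 ≡ 1^2 = 1
1^8 ≡ 1^2 = 1
1^16 ≡ 1^2 = 1
1^32 ≡ 1^2 = 1
50 = 32 + 16 + 2, so 1^50 ≡ 1·1·1 ≡ 1 (mod 53)
R · y^e ≡ 52·1 = 52 ≡ 52 (mod 53)

52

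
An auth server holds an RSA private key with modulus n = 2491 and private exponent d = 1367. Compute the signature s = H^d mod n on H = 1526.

H^2 ≡ 1526^2 = 2328676 ≡ 2082
H^4 ≡ 2082^2 = 4334724 ≡ 384
H^8 ≡ 384^2 = 147456 ≡ 487
H^16 ≡ 487^2 = 237169 ≡ 524
H^32 ≡ 524^2 = 274576 ≡ 566
H^64 ≡ 566^2 = 320356 ≡ 1508
H^128 ≡ 1508^2 = 2274064 ≡ 2272
H^256 ≡ 2272^2 = 5161984 ≡ 632
H^512 ≡ 632^2 = 399424 ≡ 864
H^1024 ≡ 864^2 = 746496 ≡ 1687
1367 = 1024 + 256 + 64 + 16 + 4 + 2 + 1, so H^1367 ≡ 1687·632·1508·524·384·2082·1526 ≡ 2347 (mod 2491)

2347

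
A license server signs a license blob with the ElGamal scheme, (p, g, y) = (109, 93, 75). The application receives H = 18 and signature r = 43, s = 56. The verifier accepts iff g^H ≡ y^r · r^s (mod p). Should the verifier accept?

reject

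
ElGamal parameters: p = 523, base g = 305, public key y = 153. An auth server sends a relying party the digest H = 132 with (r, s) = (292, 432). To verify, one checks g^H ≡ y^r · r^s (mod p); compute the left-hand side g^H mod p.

Squares mod 523: 305^1≡305, 305^2≡454, 305^4≡54, 305^8≡301, 305^16≡122, 305^32≡240, 305^64≡70, 305^128≡193
132 = 128 + 4, so 305^132 ≡ 193·54 ≡ 485 (mod 523)

485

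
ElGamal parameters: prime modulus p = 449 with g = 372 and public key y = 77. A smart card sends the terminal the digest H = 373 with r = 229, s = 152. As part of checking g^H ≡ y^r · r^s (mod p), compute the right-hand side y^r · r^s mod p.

77^2 = 5929 ≡ 92
77^4 ≡ 92^2 = 8464 ≡ 382
77^8 ≡ 382^2 = 145924 ≡ 448
77^16 ≡ 448^2 = 200704 ≡ 1
77^32 ≡ 1^2 = 1
77^64 ≡ 1^2 = 1
77^128 ≡ 1^2 = 1
229 = 128 + 64 + 32 + 4 + 1, so 77^229 ≡ 1·1·1·382·77 ≡ 229 (mod 449)
229^2 = 52441 ≡ 357
229^4 ≡ 357^2 = 127449 ≡ 382
229^8 ≡ 382^2 = 145924 ≡ 448
229^16 ≡ 448^2 = 200704 ≡ 1
229^32 ≡ 1^2 = 1
229^64 ≡ 1^2 = 1
229^128 ≡ 1^2 = 1
152 = 128 + 16 + 8, so 229^152 ≡ 1·1·448 ≡ 448 (mod 449)
y^r · r^s ≡ 229·448 = 102592 ≡ 220 (mod 449)

220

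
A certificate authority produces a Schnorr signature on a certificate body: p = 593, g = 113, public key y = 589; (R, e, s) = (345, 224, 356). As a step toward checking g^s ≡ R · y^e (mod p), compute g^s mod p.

183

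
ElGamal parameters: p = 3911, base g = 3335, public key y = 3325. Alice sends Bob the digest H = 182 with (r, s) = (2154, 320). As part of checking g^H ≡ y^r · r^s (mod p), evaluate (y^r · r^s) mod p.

3654

3325^2 = 11055625 ≡ 3139
3325^4 ≡ 3139^2 = 9853321 ≡ 1512
3325^8 ≡ 1512^2 = 2286144 ≡ 2120
3325^16 ≡ 2120^2 = 4494400 ≡ 661
3325^32 ≡ 661^2 = 436921 ≡ 2800
3325^64 ≡ 2800^2 = 7840000 ≡ 2356
3325^128 ≡ 2356^2 = 5550736 ≡ 1027
3325^256 ≡ 1027^2 = 1054729 ≡ 2670
3325^512 ≡ 2670^2 = 7128900 ≡ 3058
3325^1024 ≡ 3058^2 = 9351364 ≡ 163
3325^2048 ≡ 163^2 = 26569 ≡ 3103
2154 = 2048 + 64 + 32 + 8 + 2, so 3325^2154 ≡ 3103·2356·2800·2120·3139 ≡ 1221 (mod 3911)
2154^2 = 4639716 ≡ 1270
2154^4 ≡ 1270^2 = 1612900 ≡ 1568
2154^8 ≡ 1568^2 = 2458624 ≡ 2516
2154^16 ≡ 2516^2 = 6330256 ≡ 2258
2154^32 ≡ 2258^2 = 5098564 ≡ 2531
2154^64 ≡ 2531^2 = 6405961 ≡ 3654
2154^128 ≡ 3654^2 = 13351716 ≡ 3473
2154^256 ≡ 3473^2 = 12061729 ≡ 205
320 = 256 + 64, so 2154^320 ≡ 205·3654 ≡ 2069 (mod 3911)
y^r · r^s ≡ 1221·2069 = 2526249 ≡ 3654 (mod 3911)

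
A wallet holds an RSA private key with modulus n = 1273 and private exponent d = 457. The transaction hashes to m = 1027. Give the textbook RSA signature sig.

m^2 ≡ 1027^2 = 1054729 ≡ 685
m^4 ≡ 685^2 = 469225 ≡ 761
m^8 ≡ 761^2 = 579121 ≡ 1179
m^16 ≡ 1179^2 = 1390041 ≡ 1198
m^32 ≡ 1198^2 = 1435204 ≡ 533
m^64 ≡ 533^2 = 284089 ≡ 210
m^128 ≡ 210^2 = 44100 ≡ 818
m^256 ≡ 818^2 = 669124 ≡ 799
457 = 256 + 128 + 64 + 8 + 1, so m^457 ≡ 799·818·210·1179·1027 ≡ 628 (mod 1273)

628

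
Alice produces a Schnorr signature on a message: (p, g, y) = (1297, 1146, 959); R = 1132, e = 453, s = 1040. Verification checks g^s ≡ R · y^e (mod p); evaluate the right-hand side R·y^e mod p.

Squares mod 1297: 959^1≡959, 959^2≡108, 959^4≡1288, 959^8≡81, 959^16≡76, 959^32≡588, 959^64≡742, 959^128≡636, 959^256≡1129
453 = 256 + 128 + 64 + 4 + 1, so 959^453 ≡ 1129·636·742·1288·959 ≡ 963 (mod 1297)
R · y^e ≡ 1132·963 = 1090116 ≡ 636 (mod 1297)

636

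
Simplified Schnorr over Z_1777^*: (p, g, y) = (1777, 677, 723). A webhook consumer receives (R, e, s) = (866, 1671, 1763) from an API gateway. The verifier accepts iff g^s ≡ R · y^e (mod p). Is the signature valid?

g^s mod p:
677^2 = 458329 ≡ 1640
677^4 ≡ 1640^2 = 2689600 ≡ 999
677^8 ≡ 999^2 = 998001 ≡ 1104
677^16 ≡ 1104^2 = 1218816 ≡ 1571
677^32 ≡ 1571^2 = 2468041 ≡ 1565
677^64 ≡ 1565^2 = 2449225 ≡ 519
677^128 ≡ 519^2 = 269361 ≡ 1034
677^256 ≡ 1034^2 = 1069156 ≡ 1179
677^512 ≡ 1179^2 = 1390041 ≡ 427
677^1024 ≡ 427^2 = 182329 ≡ 1075
1763 = 1024 + 512 + 128 + 64 + 32 + 2 + 1, so 677^1763 ≡ 1075·427·1034·519·1565·1640·677 ≡ 1425 (mod 1777)
R · y^e mod p:
723^2 = 522729 ≡ 291
723^4 ≡ 291^2 = 84681 ≡ 1162
723^8 ≡ 1162^2 = 1350244 ≡ 1501
723^16 ≡ 1501^2 = 2253001 ≡ 1542
723^32 ≡ 1542^2 = 2377764 ≡ 138
723^64 ≡ 138^2 = 19044 ≡ 1274
723^128 ≡ 1274^2 = 1623076 ≡ 675
723^256 ≡ 675^2 = 455625 ≡ 713
723^512 ≡ 713^2 = 508369 ≡ 147
723^1024 ≡ 147^2 = 21609 ≡ 285
1671 = 1024 + 512 + 128 + 4 + 2 + 1, so 723^1671 ≡ 285·147·675·1162·291·723 ≡ 529 (mod 1777)
866·529 = 458114 ≡ 1425 (mod 1777)
1425 ≡ 1425 (mod 1777); signature holds.

valid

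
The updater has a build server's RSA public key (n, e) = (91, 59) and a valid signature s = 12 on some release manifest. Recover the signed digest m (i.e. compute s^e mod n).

s^2 ≡ 12^2 = 144 ≡ 53
s^4 ≡ 53^2 = 2809 ≡ 79
s^8 ≡ 79^2 = 6241 ≡ 53
s^16 ≡ 53^2 = 2809 ≡ 79
s^32 ≡ 79^2 = 6241 ≡ 53
59 = 32 + 16 + 8 + 2 + 1, so s^59 ≡ 53·79·53·53·12 ≡ 38 (mod 91)

38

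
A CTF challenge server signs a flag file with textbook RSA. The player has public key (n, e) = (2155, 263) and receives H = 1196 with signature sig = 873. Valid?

no

sig^2 ≡ 873^2 = 762129 ≡ 1414
sig^4 ≡ 1414^2 = 1999396 ≡ 1711
sig^8 ≡ 1711^2 = 2927521 ≡ 1031
sig^16 ≡ 1031^2 = 1062961 ≡ 546
sig^32 ≡ 546^2 = 298116 ≡ 726
sig^64 ≡ 726^2 = 527076 ≡ 1256
sig^128 ≡ 1256^2 = 1577536 ≡ 76
sig^256 ≡ 76^2 = 5776 ≡ 1466
263 = 256 + 4 + 2 + 1, so sig^263 ≡ 1466·1711·1414·873 ≡ 307 (mod 2155)
The recovered value 307 does not match the digest 1196.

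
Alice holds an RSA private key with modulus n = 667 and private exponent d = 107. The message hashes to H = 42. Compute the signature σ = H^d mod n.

Squares mod 667: H^1≡42, H^2≡430, H^4≡141, H^8≡538, H^16≡633, H^32≡489, H^64≡335
107 = 64 + 32 + 8 + 2 + 1, so H^107 ≡ 335·489·538·430·42 ≡ 382 (mod 667)

382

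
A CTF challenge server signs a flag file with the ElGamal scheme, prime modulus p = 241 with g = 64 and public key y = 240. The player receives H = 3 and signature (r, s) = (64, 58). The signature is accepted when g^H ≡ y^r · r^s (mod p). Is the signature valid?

Left side g^H mod p:
64^3 mod 241 = 177
Right side y^r · r^s mod p:
240^64 mod 241 = 1
64^58 mod 241 = 240
1·240 = 240 ≡ 240 (mod 241)
177 ≠ 240, so verification fails.

invalid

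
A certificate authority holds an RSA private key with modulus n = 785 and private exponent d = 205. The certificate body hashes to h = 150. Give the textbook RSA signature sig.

h^2 ≡ 150^2 = 22500 ≡ 520
h^4 ≡ 520^2 = 270400 ≡ 360
h^8 ≡ 360^2 = 129600 ≡ 75
h^16 ≡ 75^2 = 5625 ≡ 130
h^32 ≡ 130^2 = 16900 ≡ 415
h^64 ≡ 415^2 = 172225 ≡ 310
h^128 ≡ 310^2 = 96100 ≡ 330
205 = 128 + 64 + 8 + 4 + 1, so h^205 ≡ 330·310·75·360·150 ≡ 720 (mod 785)

720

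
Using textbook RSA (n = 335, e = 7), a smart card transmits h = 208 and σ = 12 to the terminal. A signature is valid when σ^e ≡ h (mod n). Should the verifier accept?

accept

σ^2 ≡ 12^2 = 144
σ^4 ≡ 144^2 = 20736 ≡ 301
7 = 4 + 2 + 1, so σ^7 ≡ 301·144·12 ≡ 208 (mod 335)
208 = h, so the signature checks out.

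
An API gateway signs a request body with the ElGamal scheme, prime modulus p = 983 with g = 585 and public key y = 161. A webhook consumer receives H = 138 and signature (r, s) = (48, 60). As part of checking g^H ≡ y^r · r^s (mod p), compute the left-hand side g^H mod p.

267

585^2 = 342225 ≡ 141
585^4 ≡ 141^2 = 19881 ≡ 221
585^8 ≡ 221^2 = 48841 ≡ 674
585^16 ≡ 674^2 = 454276 ≡ 130
585^32 ≡ 130^2 = 16900 ≡ 189
585^64 ≡ 189^2 = 35721 ≡ 333
585^128 ≡ 333^2 = 110889 ≡ 793
138 = 128 + 8 + 2, so 585^138 ≡ 793·674·141 ≡ 267 (mod 983)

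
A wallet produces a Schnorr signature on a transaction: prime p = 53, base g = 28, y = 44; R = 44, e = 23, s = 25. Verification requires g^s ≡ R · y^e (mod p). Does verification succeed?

g^s mod p:
28^25 mod 53 = 36
R · y^e mod p:
44^23 mod 53 = 49
44·49 = 2156 ≡ 36 (mod 53)
36 ≡ 36 (mod 53); signature holds.

passes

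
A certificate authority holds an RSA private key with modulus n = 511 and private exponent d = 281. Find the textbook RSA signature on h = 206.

376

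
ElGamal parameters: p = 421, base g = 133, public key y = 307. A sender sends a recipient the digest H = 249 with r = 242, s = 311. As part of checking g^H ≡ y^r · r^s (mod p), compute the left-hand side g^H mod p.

133^249 mod 421 = 263

263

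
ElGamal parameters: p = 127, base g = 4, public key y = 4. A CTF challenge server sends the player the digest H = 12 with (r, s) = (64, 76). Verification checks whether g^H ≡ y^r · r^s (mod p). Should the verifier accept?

accept

Left side g^H mod p:
Squares mod 127: 4^1≡4, 4^2≡16, 4^4≡2, 4^8≡4
12 = 8 + 4, so 4^12 ≡ 4·2 ≡ 8 (mod 127)
Right side y^r · r^s mod p:
Squares mod 127: 4^1≡4, 4^2≡16, 4^4≡2, 4^8≡4, 4^16≡16, 4^32≡2, 4^64≡4
4^64 ≡ 4 (mod 127)
Squares mod 127: 64^1≡64, 64^2≡32, 64^4≡8, 64^8≡64, 64^16≡32, 64^32≡8, 64^64≡64
76 = 64 + 8 + 4, so 64^76 ≡ 64·64·8 ≡ 2 (mod 127)
4·2 = 8 ≡ 8 (mod 127)
8 ≡ 8 (mod 127), so the signature is genuine.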